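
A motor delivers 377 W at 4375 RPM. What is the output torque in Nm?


omega = 4375 * 2*pi/60 = 458.1489 rad/s
tau = P / omega = 377 / 458.1489
= 0.8229 Nm


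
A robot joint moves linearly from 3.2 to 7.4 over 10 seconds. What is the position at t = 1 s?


s = t/T = 1/10 = 0.1
p(t) = p0 + (pf-p0)*s
= 3.2 + (7.4 - 3.2) * 0.1
= 3.62


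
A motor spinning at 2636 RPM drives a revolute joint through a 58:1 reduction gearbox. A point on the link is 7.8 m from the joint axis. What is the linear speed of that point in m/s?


omega_motor = 2636 * 2*pi/60 = 276.0413 rad/s
omega_joint = omega_motor / 58 = 4.7593 rad/s
v = omega_joint * r = 4.7593 * 7.8
= 37.1228 m/s


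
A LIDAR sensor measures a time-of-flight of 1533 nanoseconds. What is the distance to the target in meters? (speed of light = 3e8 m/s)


tof = 1533 ns = 1.533e-06 s
dist = c * tof / 2
= 3e8 * 1.533e-06 / 2
= 229.95 m


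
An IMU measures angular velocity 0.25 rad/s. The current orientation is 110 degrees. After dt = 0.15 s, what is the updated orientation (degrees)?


delta_theta = w * dt = 0.25 * 0.15 = 0.0375 rad
= 2.1486 deg
theta_new = 110 + 2.1486 = 112.1486 deg


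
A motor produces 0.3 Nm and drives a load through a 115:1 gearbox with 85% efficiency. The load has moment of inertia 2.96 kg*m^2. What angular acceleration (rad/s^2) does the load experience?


tau_out = tau_motor * N * eta
= 0.3 * 115 * 0.85 = 29.325 Nm
alpha = tau_out / I = 29.325 / 2.96
= 9.9071 rad/s^2


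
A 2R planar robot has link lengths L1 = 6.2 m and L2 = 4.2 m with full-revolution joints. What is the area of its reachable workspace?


r_max = L1 + L2 = 10.4 m
r_min = |L1 - L2| = 2.0 m
Area = pi*(r_max^2 - r_min^2)
= pi*(108.16 - 4.0)
= pi * 104.16
= 327.2283 m^2


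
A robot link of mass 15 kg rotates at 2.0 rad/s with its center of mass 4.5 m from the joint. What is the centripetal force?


F = m * omega^2 * r
= 15 * 2.0^2 * 4.5
= 15 * 4.0 * 4.5
= 270.0 N


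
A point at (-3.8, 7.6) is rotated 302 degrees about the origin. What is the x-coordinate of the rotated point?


x' = x*cos(theta) - y*sin(theta)
cos(302 deg) = 0.5299, sin(302 deg) = -0.848
x' = -3.8 * 0.5299 - 7.6 * -0.848
= -2.0137 - -6.4452
= 4.4315


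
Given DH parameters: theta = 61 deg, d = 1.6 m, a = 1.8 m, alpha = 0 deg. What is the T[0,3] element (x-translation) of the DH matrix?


T[0,3] = a * cos(theta)
= 1.8 * cos(61 deg)
= 1.8 * 0.4848
= 0.8727


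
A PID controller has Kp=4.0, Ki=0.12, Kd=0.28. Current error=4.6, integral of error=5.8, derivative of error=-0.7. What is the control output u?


u = Kp*e + Ki*int(e) + Kd*de/dt
= 4.0*4.6 + 0.12*5.8 + 0.28*(-0.7)
= 18.4 + 0.696 + -0.196
= 18.9


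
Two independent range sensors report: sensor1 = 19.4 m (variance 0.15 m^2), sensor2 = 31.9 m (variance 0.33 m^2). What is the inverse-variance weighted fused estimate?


w1 = (1/var1) / (1/var1 + 1/var2)
   = 6.6667 / (6.6667 + 3.0303) = 0.6875
w2 = 1 - w1 = 0.3125
fused = w1*s1 + w2*s2 = 13.3375 + 9.9688
= 23.3062 m


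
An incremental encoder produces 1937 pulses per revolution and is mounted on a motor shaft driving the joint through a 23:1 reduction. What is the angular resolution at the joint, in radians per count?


counts per rev = 1937
effective counts at joint = 1937 * 23 = 44551
resolution = 2*pi / 44551
= 1.4103e-04 rad/count


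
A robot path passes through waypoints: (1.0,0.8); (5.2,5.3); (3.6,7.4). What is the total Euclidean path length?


Segment lengths:
  seg1 = sqrt((4.2)^2 + (4.5)^2) = 6.1555
  seg2 = sqrt((-1.6)^2 + (2.1)^2) = 2.6401
Total = 8.7956


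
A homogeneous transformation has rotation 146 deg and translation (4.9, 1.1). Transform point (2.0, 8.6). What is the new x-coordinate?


x' = cos(theta)*px - sin(theta)*py + tx
= -0.829*2.0 - 0.5592*8.6 + 4.9
= -1.5671


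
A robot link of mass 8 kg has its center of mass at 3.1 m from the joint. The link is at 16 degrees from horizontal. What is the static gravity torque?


tau = m*g*L*cos(angle)
= 8 * 9.81 * 3.1 * cos(16 deg)
= 8 * 9.81 * 3.1 * 0.9613
= 233.8634 Nm


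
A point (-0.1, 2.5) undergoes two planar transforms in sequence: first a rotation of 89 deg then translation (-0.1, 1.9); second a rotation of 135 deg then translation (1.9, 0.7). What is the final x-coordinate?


After transform 1:
x1 = cos(89)*-0.1 - sin(89)*2.5 + -0.1 = -2.6014
y1 = sin(89)*-0.1 + cos(89)*2.5 + 1.9 = 1.8436
After transform 2:
x2 = cos(135)*-2.6014 - sin(135)*1.8436 + 1.9
= 2.4358


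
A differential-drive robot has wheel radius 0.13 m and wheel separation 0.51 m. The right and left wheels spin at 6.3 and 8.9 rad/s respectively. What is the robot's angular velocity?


vR = r*wR = 0.13*6.3 = 0.819 m/s
vL = r*wL = 0.13*8.9 = 1.157 m/s
v = (vR+vL)/2 = 0.988 m/s
omega = (vR-vL)/L = -0.6627 rad/s
angular velocity = -0.6627 rad/s


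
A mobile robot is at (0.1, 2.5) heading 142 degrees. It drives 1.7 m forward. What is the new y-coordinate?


y_new = y0 + d*sin(theta)
= 2.5 + 1.7*sin(142)
= 2.5 + 1.0466
= 3.5466


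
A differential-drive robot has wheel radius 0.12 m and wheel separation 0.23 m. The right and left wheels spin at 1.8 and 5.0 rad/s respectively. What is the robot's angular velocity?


vR = r*wR = 0.12*1.8 = 0.216 m/s
vL = r*wL = 0.12*5.0 = 0.6 m/s
v = (vR+vL)/2 = 0.408 m/s
omega = (vR-vL)/L = -1.6696 rad/s
angular velocity = -1.6696 rad/s


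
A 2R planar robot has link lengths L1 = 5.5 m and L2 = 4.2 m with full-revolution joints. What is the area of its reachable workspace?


r_max = L1 + L2 = 9.7 m
r_min = |L1 - L2| = 1.3 m
Area = pi*(r_max^2 - r_min^2)
= pi*(94.09 - 1.69)
= pi * 92.4
= 290.2832 m^2


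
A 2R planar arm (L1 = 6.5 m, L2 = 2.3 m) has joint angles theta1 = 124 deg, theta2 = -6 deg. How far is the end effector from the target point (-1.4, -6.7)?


End effector via forward kinematics:
x = L1*cos(t1) + L2*cos(t1+t2) = -4.7145
y = L1*sin(t1) + L2*sin(t1+t2) = 7.4195
Distance to target:
d = sqrt((-1.4 - -4.7145)^2 + (-6.7 - 7.4195)^2)
= sqrt(10.9862 + 199.3609)
= 14.5033 m


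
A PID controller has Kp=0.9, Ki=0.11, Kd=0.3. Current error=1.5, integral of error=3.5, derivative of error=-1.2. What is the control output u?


u = Kp*e + Ki*int(e) + Kd*de/dt
= 0.9*1.5 + 0.11*3.5 + 0.3*(-1.2)
= 1.35 + 0.385 + -0.36
= 1.375


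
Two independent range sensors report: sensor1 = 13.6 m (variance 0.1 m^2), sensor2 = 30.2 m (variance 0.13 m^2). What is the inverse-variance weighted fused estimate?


w1 = (1/var1) / (1/var1 + 1/var2)
   = 10.0 / (10.0 + 7.6923) = 0.5652
w2 = 1 - w1 = 0.4348
fused = w1*s1 + w2*s2 = 7.687 + 13.1304
= 20.8174 m


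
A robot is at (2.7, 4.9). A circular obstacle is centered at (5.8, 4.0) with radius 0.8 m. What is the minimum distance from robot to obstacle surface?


center_dist = sqrt((2.7-5.8)^2 + (4.9-4.0)^2)
= sqrt(9.61 + 0.81)
= 3.228
min_dist = center_dist - radius = 3.228 - 0.8 = 2.428 m


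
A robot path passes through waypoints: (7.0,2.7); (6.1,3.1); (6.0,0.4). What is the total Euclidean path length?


Segment lengths:
  seg1 = sqrt((-0.9)^2 + (0.4)^2) = 0.9849
  seg2 = sqrt((-0.1)^2 + (-2.7)^2) = 2.7019
Total = 3.6867


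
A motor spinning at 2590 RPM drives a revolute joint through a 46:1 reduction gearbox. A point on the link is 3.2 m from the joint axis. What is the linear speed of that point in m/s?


omega_motor = 2590 * 2*pi/60 = 271.2242 rad/s
omega_joint = omega_motor / 46 = 5.8962 rad/s
v = omega_joint * r = 5.8962 * 3.2
= 18.8678 m/s


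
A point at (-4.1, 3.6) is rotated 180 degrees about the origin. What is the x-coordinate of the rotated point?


x' = x*cos(theta) - y*sin(theta)
cos(180 deg) = -1.0, sin(180 deg) = 0.0
x' = -4.1 * -1.0 - 3.6 * 0.0
= 4.1 - 0.0
= 4.1


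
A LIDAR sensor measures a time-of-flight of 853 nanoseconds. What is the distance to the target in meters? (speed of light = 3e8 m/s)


tof = 853 ns = 8.53e-07 s
dist = c * tof / 2
= 3e8 * 8.53e-07 / 2
= 127.95 m


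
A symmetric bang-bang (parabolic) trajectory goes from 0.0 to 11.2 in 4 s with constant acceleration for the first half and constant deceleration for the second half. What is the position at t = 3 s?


Symmetric rest-to-rest: each phase covers (pf-p0)/2 in time T/2. 0.5*a*(T/2)^2 = (pf-p0)/2 => a = 4*(pf-p0)/T^2
a = 4*(11.2-0.0)/4^2 = 2.8
t = 3 is in the deceleration phase (t > T/2).
p = pf - 0.5*a*(T-t)^2 = 11.2 - 0.5*2.8*1^2
= 9.8


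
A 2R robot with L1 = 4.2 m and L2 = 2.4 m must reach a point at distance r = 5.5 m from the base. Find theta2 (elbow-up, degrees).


cos(theta2) = (r^2 - L1^2 - L2^2) / (2*L1*L2)
cos(theta2) = (30.25 - 17.64 - 5.76) / 20.16
cos(theta2) = 0.339782
theta2 = 70.1364 degrees


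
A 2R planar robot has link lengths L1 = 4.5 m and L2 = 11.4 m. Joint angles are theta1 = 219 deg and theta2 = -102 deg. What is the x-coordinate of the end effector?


Convert angles to radians: theta1 = 3.8223, theta2 = -1.7802
x = L1*cos(theta1) + L2*cos(theta1+theta2)
x = -3.4972 + -5.1755
x = -8.6726


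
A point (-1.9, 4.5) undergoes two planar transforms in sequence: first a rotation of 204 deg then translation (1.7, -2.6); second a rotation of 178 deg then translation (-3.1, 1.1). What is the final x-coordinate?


After transform 1:
x1 = cos(204)*-1.9 - sin(204)*4.5 + 1.7 = 5.2661
y1 = sin(204)*-1.9 + cos(204)*4.5 + -2.6 = -5.9382
After transform 2:
x2 = cos(178)*5.2661 - sin(178)*-5.9382 + -3.1
= -8.1556


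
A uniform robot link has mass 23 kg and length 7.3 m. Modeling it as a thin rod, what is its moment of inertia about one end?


I = (1/3) * m * L^2
= (1/3) * 23 * 7.3^2
= 0.333333 * 23 * 53.29
= 408.5567 kg*m^2


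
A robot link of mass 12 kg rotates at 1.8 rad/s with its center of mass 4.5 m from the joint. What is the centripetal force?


F = m * omega^2 * r
= 12 * 1.8^2 * 4.5
= 12 * 3.24 * 4.5
= 174.96 N


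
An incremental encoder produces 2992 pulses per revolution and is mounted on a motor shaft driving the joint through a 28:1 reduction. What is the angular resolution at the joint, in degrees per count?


counts per rev = 2992
effective counts at joint = 2992 * 28 = 83776
resolution = 360 / 83776
= 0.0043 deg/count


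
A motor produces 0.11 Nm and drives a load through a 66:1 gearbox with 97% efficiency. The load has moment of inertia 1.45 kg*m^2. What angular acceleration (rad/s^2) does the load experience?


tau_out = tau_motor * N * eta
= 0.11 * 66 * 0.97 = 7.0422 Nm
alpha = tau_out / I = 7.0422 / 1.45
= 4.8567 rad/s^2


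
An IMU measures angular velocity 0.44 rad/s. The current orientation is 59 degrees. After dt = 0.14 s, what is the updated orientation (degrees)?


delta_theta = w * dt = 0.44 * 0.14 = 0.0616 rad
= 3.5294 deg
theta_new = 59 + 3.5294 = 62.5294 deg


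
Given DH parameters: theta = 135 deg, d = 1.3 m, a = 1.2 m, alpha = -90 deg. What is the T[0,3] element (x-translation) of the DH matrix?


T[0,3] = a * cos(theta)
= 1.2 * cos(135 deg)
= 1.2 * -0.7071
= -0.8485


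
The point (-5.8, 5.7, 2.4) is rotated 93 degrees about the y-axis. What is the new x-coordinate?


Rotation about y-axis: x' = x*cos(theta) + z*sin(theta)
= -5.8 * -0.0523 + 2.4 * 0.9986
= 2.7003


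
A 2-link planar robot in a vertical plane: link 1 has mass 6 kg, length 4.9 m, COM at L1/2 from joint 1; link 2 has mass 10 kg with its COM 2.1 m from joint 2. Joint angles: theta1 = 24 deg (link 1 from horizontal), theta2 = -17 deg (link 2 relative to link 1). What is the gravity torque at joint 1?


Horizontal distance from joint 1 to link-1 COM:
  x_c1 = (L1/2)*cos(t1) = 2.45 * 0.9135 = 2.2382 m
Horizontal distance from joint 1 to link-2 COM:
  x_c2 = L1*cos(t1) + Lc2*cos(t1+t2)
       = 4.9*0.9135 + 2.1*0.9925 = 6.5607 m
tau1 = m1*g*x_c1 + m2*g*x_c2
     = 6*9.81*2.2382 + 10*9.81*6.5607
     = 131.7396 + 643.6066
     = 775.3462 Nm


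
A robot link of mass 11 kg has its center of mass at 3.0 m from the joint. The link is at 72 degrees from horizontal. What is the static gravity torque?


tau = m*g*L*cos(angle)
= 11 * 9.81 * 3.0 * cos(72 deg)
= 11 * 9.81 * 3.0 * 0.309
= 100.0381 Nm


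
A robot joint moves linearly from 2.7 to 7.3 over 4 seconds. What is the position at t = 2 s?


s = t/T = 2/4 = 0.5
p(t) = p0 + (pf-p0)*s
= 2.7 + (7.3 - 2.7) * 0.5
= 5.0


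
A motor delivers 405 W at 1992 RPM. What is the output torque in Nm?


omega = 1992 * 2*pi/60 = 208.6018 rad/s
tau = P / omega = 405 / 208.6018
= 1.9415 Nm


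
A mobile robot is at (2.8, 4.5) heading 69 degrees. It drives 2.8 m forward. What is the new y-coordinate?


y_new = y0 + d*sin(theta)
= 4.5 + 2.8*sin(69)
= 4.5 + 2.614
= 7.114


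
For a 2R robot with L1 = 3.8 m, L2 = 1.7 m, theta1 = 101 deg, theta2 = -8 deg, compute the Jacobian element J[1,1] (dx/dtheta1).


J[1,1] = -L1*sin(t1) - L2*sin(t1+t2)
= -3.8*sin(101) - 1.7*sin(93)
= -5.4279


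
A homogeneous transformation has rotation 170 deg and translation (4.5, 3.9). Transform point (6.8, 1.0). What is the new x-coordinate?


x' = cos(theta)*px - sin(theta)*py + tx
= -0.9848*6.8 - 0.1736*1.0 + 4.5
= -2.3703


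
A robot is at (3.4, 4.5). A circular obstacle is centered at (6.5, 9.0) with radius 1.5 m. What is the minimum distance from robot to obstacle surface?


center_dist = sqrt((3.4-6.5)^2 + (4.5-9.0)^2)
= sqrt(9.61 + 20.25)
= 5.4644
min_dist = center_dist - radius = 5.4644 - 1.5 = 3.9644 m


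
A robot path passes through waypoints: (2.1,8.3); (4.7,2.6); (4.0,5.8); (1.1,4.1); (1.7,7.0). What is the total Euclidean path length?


Segment lengths:
  seg1 = sqrt((2.6)^2 + (-5.7)^2) = 6.265
  seg2 = sqrt((-0.7)^2 + (3.2)^2) = 3.2757
  seg3 = sqrt((-2.9)^2 + (-1.7)^2) = 3.3615
  seg4 = sqrt((0.6)^2 + (2.9)^2) = 2.9614
Total = 15.8636


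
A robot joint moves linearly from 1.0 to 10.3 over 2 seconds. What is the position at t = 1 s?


s = t/T = 1/2 = 0.5
p(t) = p0 + (pf-p0)*s
= 1.0 + (10.3 - 1.0) * 0.5
= 5.65


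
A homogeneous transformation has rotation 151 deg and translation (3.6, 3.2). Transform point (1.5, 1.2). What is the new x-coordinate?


x' = cos(theta)*px - sin(theta)*py + tx
= -0.8746*1.5 - 0.4848*1.2 + 3.6
= 1.7063


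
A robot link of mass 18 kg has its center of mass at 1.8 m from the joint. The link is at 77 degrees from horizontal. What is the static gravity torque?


tau = m*g*L*cos(angle)
= 18 * 9.81 * 1.8 * cos(77 deg)
= 18 * 9.81 * 1.8 * 0.225
= 71.4993 Nm


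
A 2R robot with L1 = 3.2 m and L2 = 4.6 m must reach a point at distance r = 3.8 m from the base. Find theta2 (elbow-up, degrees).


cos(theta2) = (r^2 - L1^2 - L2^2) / (2*L1*L2)
cos(theta2) = (14.44 - 10.24 - 21.16) / 29.44
cos(theta2) = -0.576087
theta2 = 125.1758 degrees


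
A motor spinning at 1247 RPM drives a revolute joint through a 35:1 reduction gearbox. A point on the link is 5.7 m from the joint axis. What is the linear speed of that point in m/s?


omega_motor = 1247 * 2*pi/60 = 130.5855 rad/s
omega_joint = omega_motor / 35 = 3.731 rad/s
v = omega_joint * r = 3.731 * 5.7
= 21.2668 m/s


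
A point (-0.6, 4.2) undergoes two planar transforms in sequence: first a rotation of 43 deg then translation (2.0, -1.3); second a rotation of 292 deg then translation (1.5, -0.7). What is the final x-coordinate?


After transform 1:
x1 = cos(43)*-0.6 - sin(43)*4.2 + 2.0 = -1.3032
y1 = sin(43)*-0.6 + cos(43)*4.2 + -1.3 = 1.3625
After transform 2:
x2 = cos(292)*-1.3032 - sin(292)*1.3625 + 1.5
= 2.2751


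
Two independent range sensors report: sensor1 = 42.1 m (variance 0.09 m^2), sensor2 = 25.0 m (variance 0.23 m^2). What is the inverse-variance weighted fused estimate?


w1 = (1/var1) / (1/var1 + 1/var2)
   = 11.1111 / (11.1111 + 4.3478) = 0.7188
w2 = 1 - w1 = 0.2812
fused = w1*s1 + w2*s2 = 30.2594 + 7.0312
= 37.2906 m


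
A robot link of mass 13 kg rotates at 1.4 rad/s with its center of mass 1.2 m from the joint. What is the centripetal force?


F = m * omega^2 * r
= 13 * 1.4^2 * 1.2
= 13 * 1.96 * 1.2
= 30.576 N


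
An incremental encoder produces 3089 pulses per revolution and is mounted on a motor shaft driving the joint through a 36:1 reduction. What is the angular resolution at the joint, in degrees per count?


counts per rev = 3089
effective counts at joint = 3089 * 36 = 111204
resolution = 360 / 111204
= 0.0032 deg/count


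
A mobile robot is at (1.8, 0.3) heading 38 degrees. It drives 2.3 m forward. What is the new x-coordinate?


x_new = x0 + d*cos(theta)
= 1.8 + 2.3*cos(38)
= 1.8 + 1.8124
= 3.6124


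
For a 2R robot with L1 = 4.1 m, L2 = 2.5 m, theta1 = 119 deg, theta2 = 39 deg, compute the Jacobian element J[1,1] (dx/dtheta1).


J[1,1] = -L1*sin(t1) - L2*sin(t1+t2)
= -4.1*sin(119) - 2.5*sin(158)
= -4.5225


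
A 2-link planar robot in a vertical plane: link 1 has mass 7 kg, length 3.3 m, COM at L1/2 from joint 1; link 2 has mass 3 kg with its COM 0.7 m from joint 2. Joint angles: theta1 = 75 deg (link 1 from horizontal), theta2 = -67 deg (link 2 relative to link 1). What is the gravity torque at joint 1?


Horizontal distance from joint 1 to link-1 COM:
  x_c1 = (L1/2)*cos(t1) = 1.65 * 0.2588 = 0.4271 m
Horizontal distance from joint 1 to link-2 COM:
  x_c2 = L1*cos(t1) + Lc2*cos(t1+t2)
       = 3.3*0.2588 + 0.7*0.9903 = 1.5473 m
tau1 = m1*g*x_c1 + m2*g*x_c2
     = 7*9.81*0.4271 + 3*9.81*1.5473
     = 29.3256 + 45.5368
     = 74.8624 Nm


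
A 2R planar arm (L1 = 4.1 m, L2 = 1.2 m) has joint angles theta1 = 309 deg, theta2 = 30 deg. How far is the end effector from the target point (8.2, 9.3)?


End effector via forward kinematics:
x = L1*cos(t1) + L2*cos(t1+t2) = 3.7005
y = L1*sin(t1) + L2*sin(t1+t2) = -3.6163
Distance to target:
d = sqrt((8.2 - 3.7005)^2 + (9.3 - -3.6163)^2)
= sqrt(20.2454 + 166.8318)
= 13.6776 m


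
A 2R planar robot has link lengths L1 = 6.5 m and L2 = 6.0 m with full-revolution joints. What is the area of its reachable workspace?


r_max = L1 + L2 = 12.5 m
r_min = |L1 - L2| = 0.5 m
Area = pi*(r_max^2 - r_min^2)
= pi*(156.25 - 0.25)
= pi * 156.0
= 490.0885 m^2


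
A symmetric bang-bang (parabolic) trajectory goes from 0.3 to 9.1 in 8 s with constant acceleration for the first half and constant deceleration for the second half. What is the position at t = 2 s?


Symmetric rest-to-rest: each phase covers (pf-p0)/2 in time T/2. 0.5*a*(T/2)^2 = (pf-p0)/2 => a = 4*(pf-p0)/T^2
a = 4*(9.1-0.3)/8^2 = 0.55
t = 2 is in the acceleration phase (t <= T/2).
p = p0 + 0.5*a*t^2 = 0.3 + 0.5*0.55*2^2
= 1.4


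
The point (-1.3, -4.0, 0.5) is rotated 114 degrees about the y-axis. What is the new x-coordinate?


Rotation about y-axis: x' = x*cos(theta) + z*sin(theta)
= -1.3 * -0.4067 + 0.5 * 0.9135
= 0.9855


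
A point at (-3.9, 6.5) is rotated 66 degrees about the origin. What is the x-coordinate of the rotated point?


x' = x*cos(theta) - y*sin(theta)
cos(66 deg) = 0.4067, sin(66 deg) = 0.9135
x' = -3.9 * 0.4067 - 6.5 * 0.9135
= -1.5863 - 5.938
= -7.5243


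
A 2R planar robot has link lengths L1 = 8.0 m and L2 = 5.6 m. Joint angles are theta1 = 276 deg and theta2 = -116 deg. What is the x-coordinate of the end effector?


Convert angles to radians: theta1 = 4.8171, theta2 = -2.0246
x = L1*cos(theta1) + L2*cos(theta1+theta2)
x = 0.8362 + -5.2623
x = -4.4261


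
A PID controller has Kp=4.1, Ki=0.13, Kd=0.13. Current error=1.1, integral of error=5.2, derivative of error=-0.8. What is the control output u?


u = Kp*e + Ki*int(e) + Kd*de/dt
= 4.1*1.1 + 0.13*5.2 + 0.13*(-0.8)
= 4.51 + 0.676 + -0.104
= 5.082


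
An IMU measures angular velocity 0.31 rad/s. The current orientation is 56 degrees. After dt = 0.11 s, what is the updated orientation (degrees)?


delta_theta = w * dt = 0.31 * 0.11 = 0.0341 rad
= 1.9538 deg
theta_new = 56 + 1.9538 = 57.9538 deg


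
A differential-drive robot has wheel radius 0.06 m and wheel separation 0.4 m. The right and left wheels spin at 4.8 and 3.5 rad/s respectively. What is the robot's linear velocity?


vR = r*wR = 0.06*4.8 = 0.288 m/s
vL = r*wL = 0.06*3.5 = 0.21 m/s
v = (vR+vL)/2 = 0.249 m/s
omega = (vR-vL)/L = 0.195 rad/s
linear velocity = 0.249 m/s


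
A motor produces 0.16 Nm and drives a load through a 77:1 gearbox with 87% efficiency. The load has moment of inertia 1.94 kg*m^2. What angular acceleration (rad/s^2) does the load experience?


tau_out = tau_motor * N * eta
= 0.16 * 77 * 0.87 = 10.7184 Nm
alpha = tau_out / I = 10.7184 / 1.94
= 5.5249 rad/s^2


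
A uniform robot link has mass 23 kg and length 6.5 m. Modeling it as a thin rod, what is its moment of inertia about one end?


I = (1/3) * m * L^2
= (1/3) * 23 * 6.5^2
= 0.333333 * 23 * 42.25
= 323.9167 kg*m^2


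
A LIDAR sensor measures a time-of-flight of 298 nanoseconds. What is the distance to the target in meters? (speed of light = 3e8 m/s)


tof = 298 ns = 2.98e-07 s
dist = c * tof / 2
= 3e8 * 2.98e-07 / 2
= 44.7 m


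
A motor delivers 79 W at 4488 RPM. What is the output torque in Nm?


omega = 4488 * 2*pi/60 = 469.9823 rad/s
tau = P / omega = 79 / 469.9823
= 0.1681 Nm


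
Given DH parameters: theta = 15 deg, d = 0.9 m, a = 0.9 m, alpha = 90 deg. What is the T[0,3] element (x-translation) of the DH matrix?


T[0,3] = a * cos(theta)
= 0.9 * cos(15 deg)
= 0.9 * 0.9659
= 0.8693


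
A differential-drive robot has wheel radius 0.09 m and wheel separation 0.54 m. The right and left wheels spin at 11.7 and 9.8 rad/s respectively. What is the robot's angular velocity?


vR = r*wR = 0.09*11.7 = 1.053 m/s
vL = r*wL = 0.09*9.8 = 0.882 m/s
v = (vR+vL)/2 = 0.9675 m/s
omega = (vR-vL)/L = 0.3167 rad/s
angular velocity = 0.3167 rad/s


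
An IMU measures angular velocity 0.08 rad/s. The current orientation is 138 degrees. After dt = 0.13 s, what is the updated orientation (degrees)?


delta_theta = w * dt = 0.08 * 0.13 = 0.0104 rad
= 0.5959 deg
theta_new = 138 + 0.5959 = 138.5959 deg


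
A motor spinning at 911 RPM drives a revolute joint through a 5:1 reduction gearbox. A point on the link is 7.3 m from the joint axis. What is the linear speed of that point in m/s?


omega_motor = 911 * 2*pi/60 = 95.3997 rad/s
omega_joint = omega_motor / 5 = 19.0799 rad/s
v = omega_joint * r = 19.0799 * 7.3
= 139.2836 m/s


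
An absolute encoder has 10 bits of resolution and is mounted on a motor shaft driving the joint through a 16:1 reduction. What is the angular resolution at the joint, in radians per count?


counts = 2^10 = 1024
effective counts at joint = 1024 * 16 = 16384
resolution = 2*pi / 16384
= 3.8350e-04 rad/count


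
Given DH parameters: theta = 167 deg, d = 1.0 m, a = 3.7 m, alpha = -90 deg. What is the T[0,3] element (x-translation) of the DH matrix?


T[0,3] = a * cos(theta)
= 3.7 * cos(167 deg)
= 3.7 * -0.9744
= -3.6052


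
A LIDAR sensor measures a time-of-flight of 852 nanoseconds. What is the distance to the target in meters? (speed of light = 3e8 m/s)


tof = 852 ns = 8.52e-07 s
dist = c * tof / 2
= 3e8 * 8.52e-07 / 2
= 127.8 m


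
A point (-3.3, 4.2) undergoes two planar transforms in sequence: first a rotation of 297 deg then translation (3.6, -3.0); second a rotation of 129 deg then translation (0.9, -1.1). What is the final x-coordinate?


After transform 1:
x1 = cos(297)*-3.3 - sin(297)*4.2 + 3.6 = 5.8441
y1 = sin(297)*-3.3 + cos(297)*4.2 + -3.0 = 1.8471
After transform 2:
x2 = cos(129)*5.8441 - sin(129)*1.8471 + 0.9
= -4.2132


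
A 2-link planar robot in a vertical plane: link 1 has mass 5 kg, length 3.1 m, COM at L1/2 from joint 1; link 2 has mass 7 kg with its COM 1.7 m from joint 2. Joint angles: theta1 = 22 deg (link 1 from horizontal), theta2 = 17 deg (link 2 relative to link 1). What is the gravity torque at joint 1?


Horizontal distance from joint 1 to link-1 COM:
  x_c1 = (L1/2)*cos(t1) = 1.55 * 0.9272 = 1.4371 m
Horizontal distance from joint 1 to link-2 COM:
  x_c2 = L1*cos(t1) + Lc2*cos(t1+t2)
       = 3.1*0.9272 + 1.7*0.7771 = 4.1954 m
tau1 = m1*g*x_c1 + m2*g*x_c2
     = 5*9.81*1.4371 + 7*9.81*4.1954
     = 70.4915 + 288.0994
     = 358.5908 Nm


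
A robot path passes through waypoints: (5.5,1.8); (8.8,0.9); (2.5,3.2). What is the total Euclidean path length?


Segment lengths:
  seg1 = sqrt((3.3)^2 + (-0.9)^2) = 3.4205
  seg2 = sqrt((-6.3)^2 + (2.3)^2) = 6.7067
Total = 10.1272


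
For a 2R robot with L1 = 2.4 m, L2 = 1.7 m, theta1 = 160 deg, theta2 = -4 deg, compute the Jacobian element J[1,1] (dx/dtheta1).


J[1,1] = -L1*sin(t1) - L2*sin(t1+t2)
= -2.4*sin(160) - 1.7*sin(156)
= -1.5123


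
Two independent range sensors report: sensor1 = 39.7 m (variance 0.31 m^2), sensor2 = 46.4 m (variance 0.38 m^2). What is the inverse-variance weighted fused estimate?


w1 = (1/var1) / (1/var1 + 1/var2)
   = 3.2258 / (3.2258 + 2.6316) = 0.5507
w2 = 1 - w1 = 0.4493
fused = w1*s1 + w2*s2 = 21.8638 + 20.8464
= 42.7101 m


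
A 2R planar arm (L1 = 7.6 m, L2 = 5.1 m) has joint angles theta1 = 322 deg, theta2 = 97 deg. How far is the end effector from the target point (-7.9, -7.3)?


End effector via forward kinematics:
x = L1*cos(t1) + L2*cos(t1+t2) = 8.6156
y = L1*sin(t1) + L2*sin(t1+t2) = -0.3075
Distance to target:
d = sqrt((-7.9 - 8.6156)^2 + (-7.3 - -0.3075)^2)
= sqrt(272.7642 + 48.8954)
= 17.9349 m


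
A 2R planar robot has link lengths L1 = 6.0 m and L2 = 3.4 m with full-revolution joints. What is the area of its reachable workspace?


r_max = L1 + L2 = 9.4 m
r_min = |L1 - L2| = 2.6 m
Area = pi*(r_max^2 - r_min^2)
= pi*(88.36 - 6.76)
= pi * 81.6
= 256.354 m^2


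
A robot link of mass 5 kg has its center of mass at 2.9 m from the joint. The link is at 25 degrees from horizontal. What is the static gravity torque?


tau = m*g*L*cos(angle)
= 5 * 9.81 * 2.9 * cos(25 deg)
= 5 * 9.81 * 2.9 * 0.9063
= 128.9178 Nm


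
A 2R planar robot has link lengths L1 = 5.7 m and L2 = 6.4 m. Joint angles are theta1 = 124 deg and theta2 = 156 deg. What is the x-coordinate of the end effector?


Convert angles to radians: theta1 = 2.1642, theta2 = 2.7227
x = L1*cos(theta1) + L2*cos(theta1+theta2)
x = -3.1874 + 1.1113
x = -2.0761


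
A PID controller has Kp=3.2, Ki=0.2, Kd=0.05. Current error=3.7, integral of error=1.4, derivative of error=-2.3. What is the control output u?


u = Kp*e + Ki*int(e) + Kd*de/dt
= 3.2*3.7 + 0.2*1.4 + 0.05*(-2.3)
= 11.84 + 0.28 + -0.115
= 12.005


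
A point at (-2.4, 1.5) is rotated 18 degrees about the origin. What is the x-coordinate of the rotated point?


x' = x*cos(theta) - y*sin(theta)
cos(18 deg) = 0.9511, sin(18 deg) = 0.309
x' = -2.4 * 0.9511 - 1.5 * 0.309
= -2.2825 - 0.4635
= -2.7461


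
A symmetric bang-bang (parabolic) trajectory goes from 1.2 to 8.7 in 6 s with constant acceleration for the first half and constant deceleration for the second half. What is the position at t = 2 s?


Symmetric rest-to-rest: each phase covers (pf-p0)/2 in time T/2. 0.5*a*(T/2)^2 = (pf-p0)/2 => a = 4*(pf-p0)/T^2
a = 4*(8.7-1.2)/6^2 = 0.8333
t = 2 is in the acceleration phase (t <= T/2).
p = p0 + 0.5*a*t^2 = 1.2 + 0.5*0.8333*2^2
= 2.8667


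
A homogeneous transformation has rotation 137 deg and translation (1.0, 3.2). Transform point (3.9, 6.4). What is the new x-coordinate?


x' = cos(theta)*px - sin(theta)*py + tx
= -0.7314*3.9 - 0.682*6.4 + 1.0
= -6.2171


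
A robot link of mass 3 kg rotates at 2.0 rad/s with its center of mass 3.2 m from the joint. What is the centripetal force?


F = m * omega^2 * r
= 3 * 2.0^2 * 3.2
= 3 * 4.0 * 3.2
= 38.4 N


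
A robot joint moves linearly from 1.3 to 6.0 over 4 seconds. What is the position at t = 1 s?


s = t/T = 1/4 = 0.25
p(t) = p0 + (pf-p0)*s
= 1.3 + (6.0 - 1.3) * 0.25
= 2.475


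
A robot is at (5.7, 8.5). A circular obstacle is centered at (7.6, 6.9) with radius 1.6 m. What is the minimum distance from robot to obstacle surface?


center_dist = sqrt((5.7-7.6)^2 + (8.5-6.9)^2)
= sqrt(3.61 + 2.56)
= 2.4839
min_dist = center_dist - radius = 2.4839 - 1.6 = 0.8839 m


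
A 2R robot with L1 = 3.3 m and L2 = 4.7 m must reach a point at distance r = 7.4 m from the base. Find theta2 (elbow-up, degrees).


cos(theta2) = (r^2 - L1^2 - L2^2) / (2*L1*L2)
cos(theta2) = (54.76 - 10.89 - 22.09) / 31.02
cos(theta2) = 0.702128
theta2 = 45.402 degrees


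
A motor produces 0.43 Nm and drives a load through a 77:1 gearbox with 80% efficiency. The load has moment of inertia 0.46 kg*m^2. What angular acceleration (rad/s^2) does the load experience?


tau_out = tau_motor * N * eta
= 0.43 * 77 * 0.8 = 26.488 Nm
alpha = tau_out / I = 26.488 / 0.46
= 57.5826 rad/s^2


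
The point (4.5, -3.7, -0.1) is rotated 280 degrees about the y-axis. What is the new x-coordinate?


Rotation about y-axis: x' = x*cos(theta) + z*sin(theta)
= 4.5 * 0.1736 + -0.1 * -0.9848
= 0.8799


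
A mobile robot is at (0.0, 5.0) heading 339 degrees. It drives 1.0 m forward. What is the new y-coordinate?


y_new = y0 + d*sin(theta)
= 5.0 + 1.0*sin(339)
= 5.0 + -0.3584
= 4.6416


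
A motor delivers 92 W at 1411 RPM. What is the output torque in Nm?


omega = 1411 * 2*pi/60 = 147.7596 rad/s
tau = P / omega = 92 / 147.7596
= 0.6226 Nm


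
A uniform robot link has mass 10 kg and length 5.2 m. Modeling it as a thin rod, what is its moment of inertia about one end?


I = (1/3) * m * L^2
= (1/3) * 10 * 5.2^2
= 0.333333 * 10 * 27.04
= 90.1333 kg*m^2


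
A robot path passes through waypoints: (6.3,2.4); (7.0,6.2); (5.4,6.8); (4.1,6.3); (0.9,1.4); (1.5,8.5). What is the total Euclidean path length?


Segment lengths:
  seg1 = sqrt((0.7)^2 + (3.8)^2) = 3.8639
  seg2 = sqrt((-1.6)^2 + (0.6)^2) = 1.7088
  seg3 = sqrt((-1.3)^2 + (-0.5)^2) = 1.3928
  seg4 = sqrt((-3.2)^2 + (-4.9)^2) = 5.8523
  seg5 = sqrt((0.6)^2 + (7.1)^2) = 7.1253
Total = 19.9432


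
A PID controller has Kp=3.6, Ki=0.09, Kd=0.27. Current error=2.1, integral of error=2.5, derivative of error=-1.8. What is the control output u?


u = Kp*e + Ki*int(e) + Kd*de/dt
= 3.6*2.1 + 0.09*2.5 + 0.27*(-1.8)
= 7.56 + 0.225 + -0.486
= 7.299


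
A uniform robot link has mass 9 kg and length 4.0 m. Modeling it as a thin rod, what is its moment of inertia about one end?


I = (1/3) * m * L^2
= (1/3) * 9 * 4.0^2
= 0.333333 * 9 * 16.0
= 48.0 kg*m^2


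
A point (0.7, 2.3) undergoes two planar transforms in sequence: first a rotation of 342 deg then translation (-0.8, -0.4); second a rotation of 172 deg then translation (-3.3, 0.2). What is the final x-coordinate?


After transform 1:
x1 = cos(342)*0.7 - sin(342)*2.3 + -0.8 = 0.5765
y1 = sin(342)*0.7 + cos(342)*2.3 + -0.4 = 1.5711
After transform 2:
x2 = cos(172)*0.5765 - sin(172)*1.5711 + -3.3
= -4.0895


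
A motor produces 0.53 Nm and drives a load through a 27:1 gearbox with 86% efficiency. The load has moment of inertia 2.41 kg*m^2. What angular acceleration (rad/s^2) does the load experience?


tau_out = tau_motor * N * eta
= 0.53 * 27 * 0.86 = 12.3066 Nm
alpha = tau_out / I = 12.3066 / 2.41
= 5.1065 rad/s^2


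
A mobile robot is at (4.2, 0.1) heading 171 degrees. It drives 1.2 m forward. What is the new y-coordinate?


y_new = y0 + d*sin(theta)
= 0.1 + 1.2*sin(171)
= 0.1 + 0.1877
= 0.2877


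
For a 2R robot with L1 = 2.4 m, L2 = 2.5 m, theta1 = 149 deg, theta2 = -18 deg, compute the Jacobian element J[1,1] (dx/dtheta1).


J[1,1] = -L1*sin(t1) - L2*sin(t1+t2)
= -2.4*sin(149) - 2.5*sin(131)
= -3.1229


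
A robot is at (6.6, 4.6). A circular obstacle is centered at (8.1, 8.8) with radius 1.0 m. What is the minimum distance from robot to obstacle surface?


center_dist = sqrt((6.6-8.1)^2 + (4.6-8.8)^2)
= sqrt(2.25 + 17.64)
= 4.4598
min_dist = center_dist - radius = 4.4598 - 1.0 = 3.4598 m


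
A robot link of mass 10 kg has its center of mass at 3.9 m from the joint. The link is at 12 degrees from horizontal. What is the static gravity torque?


tau = m*g*L*cos(angle)
= 10 * 9.81 * 3.9 * cos(12 deg)
= 10 * 9.81 * 3.9 * 0.9781
= 374.2295 Nm


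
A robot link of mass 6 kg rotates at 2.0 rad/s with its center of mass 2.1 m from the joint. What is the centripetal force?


F = m * omega^2 * r
= 6 * 2.0^2 * 2.1
= 6 * 4.0 * 2.1
= 50.4 N


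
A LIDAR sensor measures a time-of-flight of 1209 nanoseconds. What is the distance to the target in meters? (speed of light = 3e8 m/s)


tof = 1209 ns = 1.209e-06 s
dist = c * tof / 2
= 3e8 * 1.209e-06 / 2
= 181.35 m


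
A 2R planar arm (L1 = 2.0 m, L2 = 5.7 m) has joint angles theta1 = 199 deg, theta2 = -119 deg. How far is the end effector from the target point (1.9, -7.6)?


End effector via forward kinematics:
x = L1*cos(t1) + L2*cos(t1+t2) = -0.9012
y = L1*sin(t1) + L2*sin(t1+t2) = 4.9623
Distance to target:
d = sqrt((1.9 - -0.9012)^2 + (-7.6 - 4.9623)^2)
= sqrt(7.847 + 157.8106)
= 12.8708 m


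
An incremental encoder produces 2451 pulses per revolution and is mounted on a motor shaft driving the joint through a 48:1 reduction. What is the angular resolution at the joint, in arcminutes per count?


counts per rev = 2451
effective counts at joint = 2451 * 48 = 117648
resolution = 360*60 / 117648
= 0.1836 arcmin/count


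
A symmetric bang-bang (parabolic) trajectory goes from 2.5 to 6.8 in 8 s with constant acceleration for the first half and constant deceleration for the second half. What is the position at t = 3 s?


Symmetric rest-to-rest: each phase covers (pf-p0)/2 in time T/2. 0.5*a*(T/2)^2 = (pf-p0)/2 => a = 4*(pf-p0)/T^2
a = 4*(6.8-2.5)/8^2 = 0.2687
t = 3 is in the acceleration phase (t <= T/2).
p = p0 + 0.5*a*t^2 = 2.5 + 0.5*0.2687*3^2
= 3.7094


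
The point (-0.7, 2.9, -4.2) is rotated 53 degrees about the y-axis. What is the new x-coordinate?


Rotation about y-axis: x' = x*cos(theta) + z*sin(theta)
= -0.7 * 0.6018 + -4.2 * 0.7986
= -3.7755


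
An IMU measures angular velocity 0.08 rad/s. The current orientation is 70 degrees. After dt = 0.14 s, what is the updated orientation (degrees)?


delta_theta = w * dt = 0.08 * 0.14 = 0.0112 rad
= 0.6417 deg
theta_new = 70 + 0.6417 = 70.6417 deg


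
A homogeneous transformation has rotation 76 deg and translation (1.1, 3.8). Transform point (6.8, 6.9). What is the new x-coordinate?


x' = cos(theta)*px - sin(theta)*py + tx
= 0.2419*6.8 - 0.9703*6.9 + 1.1
= -3.95


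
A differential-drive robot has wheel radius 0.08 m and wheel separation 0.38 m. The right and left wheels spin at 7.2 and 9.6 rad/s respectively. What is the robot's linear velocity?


vR = r*wR = 0.08*7.2 = 0.576 m/s
vL = r*wL = 0.08*9.6 = 0.768 m/s
v = (vR+vL)/2 = 0.672 m/s
omega = (vR-vL)/L = -0.5053 rad/s
linear velocity = 0.672 m/s


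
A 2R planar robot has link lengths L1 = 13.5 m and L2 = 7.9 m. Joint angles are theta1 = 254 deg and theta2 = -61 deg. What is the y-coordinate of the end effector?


Convert angles to radians: theta1 = 4.4331, theta2 = -1.0647
y = L1*sin(theta1) + L2*sin(theta1+theta2)
y = -12.977 + -1.7771
y = -14.7541


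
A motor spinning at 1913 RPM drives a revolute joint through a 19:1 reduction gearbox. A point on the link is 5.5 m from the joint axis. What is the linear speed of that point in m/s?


omega_motor = 1913 * 2*pi/60 = 200.3289 rad/s
omega_joint = omega_motor / 19 = 10.5436 rad/s
v = omega_joint * r = 10.5436 * 5.5
= 57.9899 m/s


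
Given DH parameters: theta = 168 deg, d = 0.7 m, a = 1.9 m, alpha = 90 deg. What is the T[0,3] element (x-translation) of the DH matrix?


T[0,3] = a * cos(theta)
= 1.9 * cos(168 deg)
= 1.9 * -0.9781
= -1.8585


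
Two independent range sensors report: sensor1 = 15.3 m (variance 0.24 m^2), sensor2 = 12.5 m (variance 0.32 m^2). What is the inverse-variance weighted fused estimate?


w1 = (1/var1) / (1/var1 + 1/var2)
   = 4.1667 / (4.1667 + 3.125) = 0.5714
w2 = 1 - w1 = 0.4286
fused = w1*s1 + w2*s2 = 8.7429 + 5.3571
= 14.1 m


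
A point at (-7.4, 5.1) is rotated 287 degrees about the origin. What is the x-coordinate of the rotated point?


x' = x*cos(theta) - y*sin(theta)
cos(287 deg) = 0.2924, sin(287 deg) = -0.9563
x' = -7.4 * 0.2924 - 5.1 * -0.9563
= -2.1636 - -4.8772
= 2.7136


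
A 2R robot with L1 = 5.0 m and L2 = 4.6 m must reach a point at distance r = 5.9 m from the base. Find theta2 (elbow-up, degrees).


cos(theta2) = (r^2 - L1^2 - L2^2) / (2*L1*L2)
cos(theta2) = (34.81 - 25.0 - 21.16) / 46.0
cos(theta2) = -0.246739
theta2 = 104.2846 degrees


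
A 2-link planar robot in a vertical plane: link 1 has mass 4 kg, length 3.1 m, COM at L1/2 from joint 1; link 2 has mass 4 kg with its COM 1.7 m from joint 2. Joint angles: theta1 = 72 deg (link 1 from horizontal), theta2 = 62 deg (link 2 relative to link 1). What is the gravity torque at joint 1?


Horizontal distance from joint 1 to link-1 COM:
  x_c1 = (L1/2)*cos(t1) = 1.55 * 0.309 = 0.479 m
Horizontal distance from joint 1 to link-2 COM:
  x_c2 = L1*cos(t1) + Lc2*cos(t1+t2)
       = 3.1*0.309 + 1.7*-0.6947 = -0.223 m
tau1 = m1*g*x_c1 + m2*g*x_c2
     = 4*9.81*0.479 + 4*9.81*-0.223
     = 18.795 + -8.7492
     = 10.0458 Nm


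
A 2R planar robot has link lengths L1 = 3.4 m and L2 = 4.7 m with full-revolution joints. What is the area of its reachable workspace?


r_max = L1 + L2 = 8.1 m
r_min = |L1 - L2| = 1.3 m
Area = pi*(r_max^2 - r_min^2)
= pi*(65.61 - 1.69)
= pi * 63.92
= 200.8106 m^2


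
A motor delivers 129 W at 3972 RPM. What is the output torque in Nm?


omega = 3972 * 2*pi/60 = 415.9469 rad/s
tau = P / omega = 129 / 415.9469
= 0.3101 Nm


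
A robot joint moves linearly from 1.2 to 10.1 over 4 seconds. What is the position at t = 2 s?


s = t/T = 2/4 = 0.5
p(t) = p0 + (pf-p0)*s
= 1.2 + (10.1 - 1.2) * 0.5
= 5.65


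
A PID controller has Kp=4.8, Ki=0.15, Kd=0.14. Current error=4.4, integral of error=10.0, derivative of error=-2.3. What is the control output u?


u = Kp*e + Ki*int(e) + Kd*de/dt
= 4.8*4.4 + 0.15*10.0 + 0.14*(-2.3)
= 21.12 + 1.5 + -0.322
= 22.298


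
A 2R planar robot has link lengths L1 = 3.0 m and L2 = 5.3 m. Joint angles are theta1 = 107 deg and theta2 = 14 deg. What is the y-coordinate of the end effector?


Convert angles to radians: theta1 = 1.8675, theta2 = 0.2443
y = L1*sin(theta1) + L2*sin(theta1+theta2)
y = 2.8689 + 4.543
y = 7.4119


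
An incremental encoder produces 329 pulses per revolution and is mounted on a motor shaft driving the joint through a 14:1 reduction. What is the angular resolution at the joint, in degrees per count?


counts per rev = 329
effective counts at joint = 329 * 14 = 4606
resolution = 360 / 4606
= 0.0782 deg/count


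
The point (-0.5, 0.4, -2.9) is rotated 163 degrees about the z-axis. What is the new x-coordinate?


Rotation about z-axis: x' = x*cos(theta) - y*sin(theta)
= -0.5 * -0.9563 - 0.4 * 0.2924
= 0.3612


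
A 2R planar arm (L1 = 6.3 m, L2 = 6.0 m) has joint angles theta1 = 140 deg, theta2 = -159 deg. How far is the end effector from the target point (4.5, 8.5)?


End effector via forward kinematics:
x = L1*cos(t1) + L2*cos(t1+t2) = 0.847
y = L1*sin(t1) + L2*sin(t1+t2) = 2.0962
Distance to target:
d = sqrt((4.5 - 0.847)^2 + (8.5 - 2.0962)^2)
= sqrt(13.3442 + 41.0093)
= 7.3725 m


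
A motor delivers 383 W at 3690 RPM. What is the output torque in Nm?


omega = 3690 * 2*pi/60 = 386.4159 rad/s
tau = P / omega = 383 / 386.4159
= 0.9912 Nm


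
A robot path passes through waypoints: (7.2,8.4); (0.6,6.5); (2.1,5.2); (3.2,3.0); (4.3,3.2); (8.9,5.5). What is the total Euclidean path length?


Segment lengths:
  seg1 = sqrt((-6.6)^2 + (-1.9)^2) = 6.868
  seg2 = sqrt((1.5)^2 + (-1.3)^2) = 1.9849
  seg3 = sqrt((1.1)^2 + (-2.2)^2) = 2.4597
  seg4 = sqrt((1.1)^2 + (0.2)^2) = 1.118
  seg5 = sqrt((4.6)^2 + (2.3)^2) = 5.143
Total = 17.5737


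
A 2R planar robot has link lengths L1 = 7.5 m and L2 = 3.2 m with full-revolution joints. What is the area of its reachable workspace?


r_max = L1 + L2 = 10.7 m
r_min = |L1 - L2| = 4.3 m
Area = pi*(r_max^2 - r_min^2)
= pi*(114.49 - 18.49)
= pi * 96.0
= 301.5929 m^2
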